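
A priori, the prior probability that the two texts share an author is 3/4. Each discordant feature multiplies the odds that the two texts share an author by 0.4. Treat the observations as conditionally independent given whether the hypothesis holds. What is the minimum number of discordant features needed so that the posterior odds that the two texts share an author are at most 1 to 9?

Prior odds = 0.75/0.25 = 3.
Likelihood ratio per discordant feature = 0.4.
Target odds = 1/9.
Require 0.4ⁿ ≤ 1/9 ÷ 3 = 1/27.
0.4³ = 0.064 is still above 1/27 but 0.4⁴ = 0.0256 is at or below it, so n = 4.

4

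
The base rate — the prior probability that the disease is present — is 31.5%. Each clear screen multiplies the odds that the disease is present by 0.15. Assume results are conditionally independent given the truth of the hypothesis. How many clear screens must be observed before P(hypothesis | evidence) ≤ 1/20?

2

Prior odds: 0.315 ÷ 0.685 = 63/137.
Likelihood ratio per clear screen = 0.15.
Target odds: 0.05 ÷ 0.95 = 1/19.
Require 0.15ⁿ ≤ 1/19 ÷ (63/137) = 137/1197.
0.15¹ = 0.15 is still above 137/1197 but 0.15² = 0.0225 is at or below it, so n = 2.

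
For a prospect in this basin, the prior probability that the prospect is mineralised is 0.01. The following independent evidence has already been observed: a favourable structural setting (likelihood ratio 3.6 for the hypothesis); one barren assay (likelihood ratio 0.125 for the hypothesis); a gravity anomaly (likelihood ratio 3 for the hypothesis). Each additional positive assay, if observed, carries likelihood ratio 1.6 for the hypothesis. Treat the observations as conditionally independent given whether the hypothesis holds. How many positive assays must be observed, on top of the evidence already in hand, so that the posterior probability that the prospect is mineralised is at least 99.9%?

24

Prior odds = 0.01/0.99 = 1/99.
Combined Bayes factor of the evidence already in hand = 3.6 × 0.125 × 3 = 1.35.
Odds after that evidence = (1/99) × 1.35 = 3/220.
Target odds = 0.999/0.001 = 999.
Need 1.6ⁿ ≥ 999 ÷ (3/220) = 73260.
1.6²³ ≈49517.6 falls short of 73260 but 1.6²⁴ ≈79228.2 reaches it, so n = 24.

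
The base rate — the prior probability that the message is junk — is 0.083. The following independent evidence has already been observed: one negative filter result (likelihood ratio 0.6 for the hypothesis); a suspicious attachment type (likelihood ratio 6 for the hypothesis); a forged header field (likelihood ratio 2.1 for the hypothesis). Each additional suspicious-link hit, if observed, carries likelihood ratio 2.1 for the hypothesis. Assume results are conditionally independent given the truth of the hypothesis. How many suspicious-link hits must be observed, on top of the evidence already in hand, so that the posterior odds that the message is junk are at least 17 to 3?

3

Prior odds = 0.083/0.917 = 83/917.
Combined Bayes factor of the evidence already in hand = 0.6 × 6 × 2.1 = 7.56.
Odds after that evidence = (83/917) × 7.56 = 2241/3275.
Target odds = 17/3.
Need 2.1ⁿ ≥ 17/3 ÷ (2241/3275) = 55675/6723.
2.1² = 4.41 falls short of 55675/6723 but 2.1³ = 9.261 reaches it, so n = 3.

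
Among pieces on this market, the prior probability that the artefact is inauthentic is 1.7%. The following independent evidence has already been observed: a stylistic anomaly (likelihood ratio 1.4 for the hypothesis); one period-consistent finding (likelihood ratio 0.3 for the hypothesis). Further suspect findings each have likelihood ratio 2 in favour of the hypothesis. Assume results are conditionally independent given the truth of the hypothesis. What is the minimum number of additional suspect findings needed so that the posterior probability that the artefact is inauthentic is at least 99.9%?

Prior odds = 0.017/0.983 = 17/983.
Combined Bayes factor of the evidence already in hand = 1.4 × 0.3 = 0.42.
Odds after that evidence = (17/983) × 0.42 = 357/49150.
Target odds = 0.999/0.001 = 999.
Need 2ⁿ ≥ 999 ÷ (357/49150) = 16366950/119.
2¹⁷ = 131072 falls short of 16366950/119 but 2¹⁸ = 262144 reaches it, so n = 18.

18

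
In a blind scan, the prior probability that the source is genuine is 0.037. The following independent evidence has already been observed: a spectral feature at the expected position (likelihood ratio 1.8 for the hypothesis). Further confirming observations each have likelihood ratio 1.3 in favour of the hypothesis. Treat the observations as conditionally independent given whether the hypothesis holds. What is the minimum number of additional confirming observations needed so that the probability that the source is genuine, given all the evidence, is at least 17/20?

17

Prior odds = 0.037/0.963 = 37/963.
Bayes factor of the evidence already in hand = 1.8.
Odds after that evidence = (37/963) × 1.8 = 37/535.
Target odds = 0.85/0.15 = 17/3.
Need 1.3ⁿ ≥ 17/3 ÷ (37/535) = 9095/111.
1.3¹⁶ ≈66.5417 falls short of 9095/111 but 1.3¹⁷ ≈86.5042 reaches it, so n = 17.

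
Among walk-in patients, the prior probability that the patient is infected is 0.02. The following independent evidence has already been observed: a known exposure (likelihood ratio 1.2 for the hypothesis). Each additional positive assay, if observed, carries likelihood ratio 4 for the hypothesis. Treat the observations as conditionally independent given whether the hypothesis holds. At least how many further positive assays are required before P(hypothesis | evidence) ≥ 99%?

Prior odds = 0.02/0.98 = 1/49.
Bayes factor of the evidence already in hand = 1.2.
Odds after that evidence = (1/49) × 1.2 = 6/245.
Target odds = 0.99/0.01 = 99.
Need 4ⁿ ≥ 99 ÷ (6/245) = 4042.5.
4⁵ = 1024 falls short of 4042.5 but 4⁶ = 4096 reaches it, so n = 6.

6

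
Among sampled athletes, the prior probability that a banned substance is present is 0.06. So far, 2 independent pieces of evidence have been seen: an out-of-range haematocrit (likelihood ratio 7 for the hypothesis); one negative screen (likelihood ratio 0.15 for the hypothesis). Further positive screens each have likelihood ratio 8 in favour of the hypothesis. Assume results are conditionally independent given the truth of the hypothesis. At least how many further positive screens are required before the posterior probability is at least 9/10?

3

Prior odds = 0.06/0.94 = 3/47.
Combined Bayes factor of the evidence already in hand = 7 × 0.15 = 1.05.
Odds after that evidence = (3/47) × 1.05 = 63/940.
Target odds = 0.9/0.1 = 9.
Need 8ⁿ ≥ 9 ÷ (63/940) = 940/7.
8² = 64 falls short of 940/7 but 8³ = 512 reaches it, so n = 3.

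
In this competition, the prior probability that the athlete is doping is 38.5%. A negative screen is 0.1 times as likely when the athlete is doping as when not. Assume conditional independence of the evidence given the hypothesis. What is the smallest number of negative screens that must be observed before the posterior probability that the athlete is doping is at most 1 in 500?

Prior odds: 0.385 ÷ 0.615 = 77/123.
Likelihood ratio per negative screen = 0.1.
Target posterior odds = 0.002/0.998 = 1/499.
Require 0.1ⁿ ≤ 1/499 ÷ (77/123) = 123/38423.
0.1² = 0.01 is still above 123/38423 but 0.1³ = 0.001 is at or below it, so n = 3.

3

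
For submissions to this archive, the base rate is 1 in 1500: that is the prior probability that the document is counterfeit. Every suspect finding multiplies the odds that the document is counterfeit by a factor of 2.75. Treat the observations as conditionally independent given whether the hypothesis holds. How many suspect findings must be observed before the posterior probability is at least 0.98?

Prior odds = (1/1500)/(1499/1500) = 1/1499.
Likelihood ratio per suspect finding = 2.75.
Target posterior odds = 0.98/0.02 = 49.
Need (1/1499) × 2.75ⁿ ≥ 49, i.e. 2.75ⁿ ≥ 73451.
2.75¹¹ ≈68023.6 falls short of 73451 but 2.75¹² ≈187065 reaches it, so n = 12.

12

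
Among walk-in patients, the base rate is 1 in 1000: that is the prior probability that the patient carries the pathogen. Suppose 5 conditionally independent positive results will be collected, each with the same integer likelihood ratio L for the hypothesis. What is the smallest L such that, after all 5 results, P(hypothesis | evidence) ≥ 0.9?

7

Prior odds = 0.001/0.999 = 1/999.
Target odds = 0.9/0.1 = 9.
Need L⁵ ≥ 9 ÷ (1/999) = 8991.
6⁵ = 7776 < 8991 ≤ 16807 = 7⁵, so L = 7.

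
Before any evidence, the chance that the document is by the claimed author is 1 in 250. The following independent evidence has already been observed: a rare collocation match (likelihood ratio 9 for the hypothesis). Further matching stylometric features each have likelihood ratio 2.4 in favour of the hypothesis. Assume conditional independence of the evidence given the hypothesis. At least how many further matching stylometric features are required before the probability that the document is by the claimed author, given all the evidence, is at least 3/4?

Prior odds = 0.004/0.996 = 1/249.
Bayes factor of the evidence already in hand = 9.
Odds after that evidence = (1/249) × 9 = 3/83.
Target odds = 0.75/0.25 = 3.
Need 2.4ⁿ ≥ 3 ÷ (3/83) = 83.
2.4⁵ = 79.62624 falls short of 83 but 2.4⁶ = 2985984/15625 reaches it, so n = 6.

6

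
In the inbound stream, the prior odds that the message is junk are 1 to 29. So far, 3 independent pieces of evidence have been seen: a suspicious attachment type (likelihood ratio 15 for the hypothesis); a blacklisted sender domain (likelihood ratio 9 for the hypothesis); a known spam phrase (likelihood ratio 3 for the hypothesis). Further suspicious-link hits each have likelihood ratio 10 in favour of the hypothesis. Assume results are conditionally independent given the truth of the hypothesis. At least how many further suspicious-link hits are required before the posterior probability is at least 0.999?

2

Prior odds = 1/29.
Combined Bayes factor of the evidence already in hand = 15 × 9 × 3 = 405.
Odds after that evidence = (1/29) × 405 = 405/29.
Target odds = 0.999/0.001 = 999.
Need 10ⁿ ≥ 999 ÷ (405/29) = 1073/15.
10¹ = 10 falls short of 1073/15 but 10² = 100 reaches it, so n = 2.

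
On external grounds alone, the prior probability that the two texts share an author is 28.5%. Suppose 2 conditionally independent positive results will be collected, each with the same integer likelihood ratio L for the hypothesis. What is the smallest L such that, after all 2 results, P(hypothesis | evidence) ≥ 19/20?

7

Prior odds = 0.285/0.715 = 57/143.
Target odds = 0.95/0.05 = 19.
Need L² ≥ 19 ÷ (57/143) = 143/3.
6² = 36 < 143/3 ≤ 49 = 7², so L = 7.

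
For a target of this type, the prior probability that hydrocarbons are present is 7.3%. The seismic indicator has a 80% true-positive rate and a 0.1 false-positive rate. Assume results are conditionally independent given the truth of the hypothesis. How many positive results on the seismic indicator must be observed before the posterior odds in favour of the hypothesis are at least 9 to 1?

Prior odds: 0.073 ÷ 0.927 = 73/927.
Likelihood ratio of a positive result = 0.8/0.1 = 8.
Target odds = 9.
Require 8ⁿ ≥ 9 ÷ (73/927) = 8343/73.
8² = 64 falls short of 8343/73 but 8³ = 512 reaches it, so n = 3.

3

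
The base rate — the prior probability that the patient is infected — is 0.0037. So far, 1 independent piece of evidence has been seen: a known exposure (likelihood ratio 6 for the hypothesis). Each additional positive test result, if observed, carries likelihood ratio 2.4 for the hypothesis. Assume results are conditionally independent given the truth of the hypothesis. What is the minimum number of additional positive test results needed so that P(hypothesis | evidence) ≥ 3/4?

6

Prior odds = 0.0037/0.9963 = 37/9963.
Bayes factor of the evidence already in hand = 6.
Odds after that evidence = (37/9963) × 6 = 74/3321.
Target odds = 0.75/0.25 = 3.
Need 2.4ⁿ ≥ 3 ÷ (74/3321) = 9963/74.
2.4⁵ = 79.62624 falls short of 9963/74 but 2.4⁶ = 2985984/15625 reaches it, so n = 6.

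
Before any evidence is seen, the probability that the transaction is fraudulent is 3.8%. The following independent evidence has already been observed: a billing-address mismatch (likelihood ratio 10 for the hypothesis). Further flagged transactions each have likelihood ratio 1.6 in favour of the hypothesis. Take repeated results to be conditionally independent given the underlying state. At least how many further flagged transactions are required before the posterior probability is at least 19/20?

Prior odds = 0.038/0.962 = 19/481.
Bayes factor of the evidence already in hand = 10.
Odds after that evidence = (19/481) × 10 = 190/481.
Target odds = 0.95/0.05 = 19.
Need 1.6ⁿ ≥ 19 ÷ (190/481) = 48.1.
1.6⁸ = 16777216/390625 falls short of 48.1 but 1.6⁹ = 134217728/1953125 reaches it, so n = 9.

9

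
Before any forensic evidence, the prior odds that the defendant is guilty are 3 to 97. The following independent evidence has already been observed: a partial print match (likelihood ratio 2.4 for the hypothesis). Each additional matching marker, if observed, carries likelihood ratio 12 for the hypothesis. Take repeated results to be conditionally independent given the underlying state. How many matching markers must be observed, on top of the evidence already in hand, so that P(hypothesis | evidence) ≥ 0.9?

Prior odds = 3/97.
Bayes factor of the evidence already in hand = 2.4.
Odds after that evidence = (3/97) × 2.4 = 36/485.
Target odds = 0.9/0.1 = 9.
Need 12ⁿ ≥ 9 ÷ (36/485) = 121.25.
12¹ = 12 falls short of 121.25 but 12² = 144 reaches it, so n = 2.

2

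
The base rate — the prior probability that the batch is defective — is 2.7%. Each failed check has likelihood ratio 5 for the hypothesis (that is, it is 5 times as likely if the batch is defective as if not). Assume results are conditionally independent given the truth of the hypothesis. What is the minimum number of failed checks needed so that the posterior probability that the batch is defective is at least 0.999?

Prior odds = 0.027/0.973 = 27/973.
Likelihood ratio per failed check = 5.
Target posterior odds = 0.999/0.001 = 999.
Require 5ⁿ ≥ 999 ÷ (27/973) = 36001.
5⁶ = 15625 falls short of 36001 but 5⁷ = 78125 reaches it, so n = 7.

7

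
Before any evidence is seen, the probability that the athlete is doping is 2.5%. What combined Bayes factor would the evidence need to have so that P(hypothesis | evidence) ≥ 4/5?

Prior odds = 0.025/0.975 = 1/39.
Target odds = 0.8/0.2 = 4.
Required Bayes factor = 4 ÷ (1/39) = 156.

156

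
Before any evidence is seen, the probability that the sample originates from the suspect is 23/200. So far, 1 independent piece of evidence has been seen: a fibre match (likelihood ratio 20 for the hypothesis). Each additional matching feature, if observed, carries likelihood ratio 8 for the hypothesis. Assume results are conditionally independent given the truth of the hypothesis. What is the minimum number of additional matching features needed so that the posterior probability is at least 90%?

1

Prior odds = 0.115/0.885 = 23/177.
Bayes factor of the evidence already in hand = 20.
Odds after that evidence = (23/177) × 20 = 460/177.
Target odds = 0.9/0.1 = 9.
Need 8ⁿ ≥ 9 ÷ (460/177) = 1593/460.
8¹ = 8, which meets the required 1593/460; so n = 1.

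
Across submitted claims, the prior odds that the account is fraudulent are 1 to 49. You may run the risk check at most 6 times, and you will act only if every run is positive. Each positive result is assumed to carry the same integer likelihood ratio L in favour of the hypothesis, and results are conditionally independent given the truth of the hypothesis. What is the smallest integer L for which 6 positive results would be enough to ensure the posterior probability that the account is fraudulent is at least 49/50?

Prior odds = 1/49.
Target odds = 0.98/0.02 = 49.
Need L⁶ ≥ 49 ÷ (1/49) = 2401.
3⁶ = 729 < 2401 ≤ 4096 = 4⁶, so L = 4.

4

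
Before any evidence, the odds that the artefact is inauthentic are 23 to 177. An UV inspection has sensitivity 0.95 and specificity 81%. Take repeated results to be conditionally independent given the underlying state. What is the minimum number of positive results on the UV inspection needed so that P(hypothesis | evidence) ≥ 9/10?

Prior odds = 23/177.
False-positive rate = 1 − 0.81 = 0.19; likelihood ratio of a positive = 0.95/0.19 = 5.
Target posterior odds = 0.9/0.1 = 9.
Need (23/177) × 5ⁿ ≥ 9, i.e. 5ⁿ ≥ 1593/23.
5² = 25 falls short of 1593/23 but 5³ = 125 reaches it, so n = 3.

3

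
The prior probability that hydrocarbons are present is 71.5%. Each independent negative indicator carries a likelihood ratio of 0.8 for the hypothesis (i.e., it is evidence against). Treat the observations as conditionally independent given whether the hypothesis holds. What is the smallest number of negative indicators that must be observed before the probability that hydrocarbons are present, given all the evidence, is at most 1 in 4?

Prior odds = 0.715/0.285 = 143/57.
Likelihood ratio per negative indicator = 0.8.
Target odds: 0.25 ÷ 0.75 = 1/3.
Need (143/57) × 0.8ⁿ ≤ 1/3, i.e. 0.8ⁿ ≤ 19/143.
0.8⁹ = 262144/1953125 is still above 19/143 but 0.8¹⁰ = 1048576/9765625 is at or below it, so n = 10.

10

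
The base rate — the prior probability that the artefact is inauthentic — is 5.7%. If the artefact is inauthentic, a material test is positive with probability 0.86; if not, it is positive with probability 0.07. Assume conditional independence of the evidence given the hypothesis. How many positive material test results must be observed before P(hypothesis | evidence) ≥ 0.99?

Prior odds: 0.057 ÷ 0.943 = 57/943.
Likelihood ratio of a positive = 0.86/0.07 = 86/7.
Target posterior odds = 0.99/0.01 = 99.
Require (86/7)ⁿ ≥ 99 ÷ (57/943) = 31119/19.
(86/7)² = 7396/49 falls short of 31119/19 but (86/7)³ = 636056/343 reaches it, so n = 3.

3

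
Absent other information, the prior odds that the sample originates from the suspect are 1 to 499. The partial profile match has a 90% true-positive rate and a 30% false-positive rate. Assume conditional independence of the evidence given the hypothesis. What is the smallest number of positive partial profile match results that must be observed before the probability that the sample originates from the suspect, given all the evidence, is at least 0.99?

Prior odds = 1/499.
Likelihood ratio of a positive result = 0.9/0.3 = 3.
Target odds: 0.99 ÷ 0.01 = 99.
Need (1/499) × 3ⁿ ≥ 99, i.e. 3ⁿ ≥ 49401.
3⁹ = 19683 falls short of 49401 but 3¹⁰ = 59049 reaches it, so n = 10.

10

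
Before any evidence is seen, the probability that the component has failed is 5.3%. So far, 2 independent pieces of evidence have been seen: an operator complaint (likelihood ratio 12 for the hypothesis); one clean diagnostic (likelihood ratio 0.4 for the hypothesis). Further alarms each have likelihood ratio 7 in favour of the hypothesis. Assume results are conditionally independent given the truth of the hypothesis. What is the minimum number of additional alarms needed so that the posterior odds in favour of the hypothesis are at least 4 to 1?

2

Prior odds = 0.053/0.947 = 53/947.
Combined Bayes factor of the evidence already in hand = 12 × 0.4 = 4.8.
Odds after that evidence = (53/947) × 4.8 = 1272/4735.
Target odds = 4.
Need 7ⁿ ≥ 4 ÷ (1272/4735) = 4735/318.
7¹ = 7 falls short of 4735/318 but 7² = 49 reaches it, so n = 2.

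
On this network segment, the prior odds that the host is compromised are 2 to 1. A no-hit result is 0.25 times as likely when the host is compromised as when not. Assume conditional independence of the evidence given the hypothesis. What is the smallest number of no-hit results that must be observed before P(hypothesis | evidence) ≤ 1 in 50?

Prior odds = 2.
Likelihood ratio per no-hit result = 0.25.
Target odds: 0.02 ÷ 0.98 = 1/49.
Need 2 × 0.25ⁿ ≤ 1/49, i.e. 0.25ⁿ ≤ 1/98.
0.25³ = 0.015625 is still above 1/98 but 0.25⁴ = 0.00390625 is at or below it, so n = 4.

4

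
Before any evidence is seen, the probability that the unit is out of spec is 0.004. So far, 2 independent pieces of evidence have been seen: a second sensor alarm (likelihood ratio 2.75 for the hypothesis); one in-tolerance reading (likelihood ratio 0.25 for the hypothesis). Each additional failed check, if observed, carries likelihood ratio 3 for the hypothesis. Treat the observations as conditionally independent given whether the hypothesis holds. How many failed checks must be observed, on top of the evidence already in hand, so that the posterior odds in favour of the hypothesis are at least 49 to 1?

9

Prior odds = 0.004/0.996 = 1/249.
Combined Bayes factor of the evidence already in hand = 2.75 × 0.25 = 0.6875.
Odds after that evidence = (1/249) × 0.6875 = 11/3984.
Target odds = 49.
Need 3ⁿ ≥ 49 ÷ (11/3984) = 195216/11.
3⁸ = 6561 falls short of 195216/11 but 3⁹ = 19683 reaches it, so n = 9.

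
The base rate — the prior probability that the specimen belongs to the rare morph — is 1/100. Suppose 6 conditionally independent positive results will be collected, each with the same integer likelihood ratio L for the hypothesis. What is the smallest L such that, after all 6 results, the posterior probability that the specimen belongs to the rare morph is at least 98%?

5

Prior odds = 0.01/0.99 = 1/99.
Target odds = 0.98/0.02 = 49.
Need L⁶ ≥ 49 ÷ (1/99) = 4851.
4⁶ = 4096 < 4851 ≤ 15625 = 5⁶, so L = 5.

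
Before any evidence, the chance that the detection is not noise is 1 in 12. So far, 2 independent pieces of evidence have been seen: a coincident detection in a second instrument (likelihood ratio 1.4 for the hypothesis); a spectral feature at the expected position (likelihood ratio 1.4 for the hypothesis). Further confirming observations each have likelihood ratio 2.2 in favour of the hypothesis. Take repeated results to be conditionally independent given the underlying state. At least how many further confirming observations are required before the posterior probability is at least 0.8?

4

Prior odds = (1/12)/(11/12) = 1/11.
Combined Bayes factor of the evidence already in hand = 1.4 × 1.4 = 1.96.
Odds after that evidence = (1/11) × 1.96 = 49/275.
Target odds = 0.8/0.2 = 4.
Need 2.2ⁿ ≥ 4 ÷ (49/275) = 1100/49.
2.2³ = 10.648 falls short of 1100/49 but 2.2⁴ = 23.4256 reaches it, so n = 4.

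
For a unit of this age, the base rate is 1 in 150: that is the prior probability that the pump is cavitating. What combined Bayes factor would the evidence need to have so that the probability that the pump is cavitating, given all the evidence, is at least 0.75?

447

Prior odds = (1/150)/(149/150) = 1/149.
Target odds = 0.75/0.25 = 3.
Required Bayes factor = 3 ÷ (1/149) = 447.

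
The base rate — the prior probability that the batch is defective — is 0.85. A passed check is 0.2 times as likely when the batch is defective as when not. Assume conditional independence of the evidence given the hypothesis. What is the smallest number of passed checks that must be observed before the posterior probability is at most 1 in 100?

Prior odds = 0.85/0.15 = 17/3.
Likelihood ratio per passed check = 0.2.
Target posterior odds = 0.01/0.99 = 1/99.
Require 0.2ⁿ ≤ 1/99 ÷ (17/3) = 1/561.
0.2³ = 0.008 is still above 1/561 but 0.2⁴ = 0.0016 is at or below it, so n = 4.

4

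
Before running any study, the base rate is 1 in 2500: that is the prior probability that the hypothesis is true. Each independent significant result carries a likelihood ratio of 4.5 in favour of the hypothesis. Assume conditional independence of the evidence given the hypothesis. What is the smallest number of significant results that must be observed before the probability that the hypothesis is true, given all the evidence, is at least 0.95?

Prior odds: 0.0004 ÷ 0.9996 = 1/2499.
Likelihood ratio per significant result = 4.5.
Target odds: 0.95 ÷ 0.05 = 19.
Require 4.5ⁿ ≥ 19 ÷ (1/2499) = 47481.
4.5⁷ = 4782969/128 falls short of 47481 but 4.5⁸ = 43046721/256 reaches it, so n = 8.

8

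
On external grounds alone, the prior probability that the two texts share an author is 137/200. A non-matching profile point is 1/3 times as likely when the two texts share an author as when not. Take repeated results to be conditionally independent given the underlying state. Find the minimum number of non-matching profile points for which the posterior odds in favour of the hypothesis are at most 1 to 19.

Prior odds = 0.685/0.315 = 137/63.
Likelihood ratio per non-matching profile point = 1/3.
Target odds = 1/19.
Need (137/63) × (1/3)ⁿ ≤ 1/19, i.e. (1/3)ⁿ ≤ 63/2603.
(1/3)³ = 1/27 is still above 63/2603 but (1/3)⁴ = 1/81 is at or below it, so n = 4.

4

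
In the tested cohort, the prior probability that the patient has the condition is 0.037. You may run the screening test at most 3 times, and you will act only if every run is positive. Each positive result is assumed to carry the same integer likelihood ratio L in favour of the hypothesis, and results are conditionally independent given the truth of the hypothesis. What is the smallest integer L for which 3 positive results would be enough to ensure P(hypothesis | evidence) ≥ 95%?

Prior odds = 0.037/0.963 = 37/963.
Target odds = 0.95/0.05 = 19.
Need L³ ≥ 19 ÷ (37/963) = 18297/37.
7³ = 343 < 18297/37 ≤ 512 = 8³, so L = 8.

8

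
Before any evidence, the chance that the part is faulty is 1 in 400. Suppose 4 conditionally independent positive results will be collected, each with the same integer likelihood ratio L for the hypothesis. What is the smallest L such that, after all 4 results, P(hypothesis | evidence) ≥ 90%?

8

Prior odds = 0.0025/0.9975 = 1/399.
Target odds = 0.9/0.1 = 9.
Need L⁴ ≥ 9 ÷ (1/399) = 3591.
7⁴ = 2401 < 3591 ≤ 4096 = 8⁴, so L = 8.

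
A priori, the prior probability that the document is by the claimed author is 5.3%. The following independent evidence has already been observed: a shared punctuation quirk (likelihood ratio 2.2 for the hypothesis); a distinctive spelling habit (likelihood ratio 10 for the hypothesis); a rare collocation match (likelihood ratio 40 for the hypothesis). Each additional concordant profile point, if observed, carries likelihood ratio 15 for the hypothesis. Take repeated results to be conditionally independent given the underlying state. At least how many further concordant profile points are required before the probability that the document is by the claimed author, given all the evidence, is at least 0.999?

Prior odds = 0.053/0.947 = 53/947.
Combined Bayes factor of the evidence already in hand = 2.2 × 10 × 40 = 880.
Odds after that evidence = (53/947) × 880 = 46640/947.
Target odds = 0.999/0.001 = 999.
Need 15ⁿ ≥ 999 ÷ (46640/947) = 946053/46640.
15¹ = 15 falls short of 946053/46640 but 15² = 225 reaches it, so n = 2.

2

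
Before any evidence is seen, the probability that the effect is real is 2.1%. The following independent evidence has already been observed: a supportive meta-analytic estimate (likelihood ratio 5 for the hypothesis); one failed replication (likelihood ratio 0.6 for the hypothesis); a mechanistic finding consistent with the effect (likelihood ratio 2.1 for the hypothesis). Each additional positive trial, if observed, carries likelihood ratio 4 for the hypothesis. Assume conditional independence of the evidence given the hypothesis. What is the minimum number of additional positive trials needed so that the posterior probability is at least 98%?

Prior odds = 0.021/0.979 = 21/979.
Combined Bayes factor of the evidence already in hand = 5 × 0.6 × 2.1 = 6.3.
Odds after that evidence = (21/979) × 6.3 = 1323/9790.
Target odds = 0.98/0.02 = 49.
Need 4ⁿ ≥ 49 ÷ (1323/9790) = 9790/27.
4⁴ = 256 falls short of 9790/27 but 4⁵ = 1024 reaches it, so n = 5.

5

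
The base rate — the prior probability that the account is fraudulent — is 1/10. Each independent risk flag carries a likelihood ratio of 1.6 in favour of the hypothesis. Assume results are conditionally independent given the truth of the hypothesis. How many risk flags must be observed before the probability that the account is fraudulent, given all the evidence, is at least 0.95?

Prior odds = 0.1/0.9 = 1/9.
Likelihood ratio per risk flag = 1.6.
Target odds: 0.95 ÷ 0.05 = 19.
Need (1/9) × 1.6ⁿ ≥ 19, i.e. 1.6ⁿ ≥ 171.
1.6¹⁰ ≈109.951 falls short of 171 but 1.6¹¹ ≈175.922 reaches it, so n = 11.

11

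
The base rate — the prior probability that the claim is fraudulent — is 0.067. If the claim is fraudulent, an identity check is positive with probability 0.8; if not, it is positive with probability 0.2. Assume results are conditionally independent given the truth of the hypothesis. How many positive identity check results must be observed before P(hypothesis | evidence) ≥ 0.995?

Prior odds = 0.067/0.933 = 67/933.
Likelihood ratio of a positive = 0.8/0.2 = 4.
Target posterior odds = 0.995/0.005 = 199.
Need (67/933) × 4ⁿ ≥ 199, i.e. 4ⁿ ≥ 185667/67.
4⁵ = 1024 falls short of 185667/67 but 4⁶ = 4096 reaches it, so n = 6.

6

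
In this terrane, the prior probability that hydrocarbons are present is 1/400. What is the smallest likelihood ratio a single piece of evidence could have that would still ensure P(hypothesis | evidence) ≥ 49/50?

19551

Prior odds = 0.0025/0.9975 = 1/399.
Target odds = 0.98/0.02 = 49.
Required Bayes factor = 49 ÷ (1/399) = 19551.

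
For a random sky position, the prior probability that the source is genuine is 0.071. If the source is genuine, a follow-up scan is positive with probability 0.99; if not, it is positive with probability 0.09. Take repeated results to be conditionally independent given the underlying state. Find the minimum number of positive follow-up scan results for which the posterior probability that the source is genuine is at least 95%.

Prior odds: 0.071 ÷ 0.929 = 71/929.
Likelihood ratio of a positive = 0.99/0.09 = 11.
Target odds: 0.95 ÷ 0.05 = 19.
Require 11ⁿ ≥ 19 ÷ (71/929) = 17651/71.
11² = 121 falls short of 17651/71 but 11³ = 1331 reaches it, so n = 3.

3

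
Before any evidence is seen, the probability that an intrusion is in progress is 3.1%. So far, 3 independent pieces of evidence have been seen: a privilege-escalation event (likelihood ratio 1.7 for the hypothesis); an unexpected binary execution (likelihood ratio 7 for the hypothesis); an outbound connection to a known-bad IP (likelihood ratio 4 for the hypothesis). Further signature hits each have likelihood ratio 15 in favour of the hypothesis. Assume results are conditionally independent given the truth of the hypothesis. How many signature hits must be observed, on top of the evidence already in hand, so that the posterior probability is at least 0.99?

Prior odds = 0.031/0.969 = 31/969.
Combined Bayes factor of the evidence already in hand = 1.7 × 7 × 4 = 47.6.
Odds after that evidence = (31/969) × 47.6 = 434/285.
Target odds = 0.99/0.01 = 99.
Need 15ⁿ ≥ 99 ÷ (434/285) = 28215/434.
15¹ = 15 falls short of 28215/434 but 15² = 225 reaches it, so n = 2.

2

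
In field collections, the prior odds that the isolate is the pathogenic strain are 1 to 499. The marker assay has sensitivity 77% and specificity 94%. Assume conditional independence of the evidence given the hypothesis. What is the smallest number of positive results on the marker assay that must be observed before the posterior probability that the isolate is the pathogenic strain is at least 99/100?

Prior odds = 1/499.
False-positive rate = 1 − 0.94 = 0.06; likelihood ratio of a positive = 0.77/0.06 = 77/6.
Target posterior odds = 0.99/0.01 = 99.
Require (77/6)ⁿ ≥ 99 ÷ (1/499) = 49401.
(77/6)⁴ = 35153041/1296 falls short of 49401 but (77/6)⁵ ≈348095 reaches it, so n = 5.

5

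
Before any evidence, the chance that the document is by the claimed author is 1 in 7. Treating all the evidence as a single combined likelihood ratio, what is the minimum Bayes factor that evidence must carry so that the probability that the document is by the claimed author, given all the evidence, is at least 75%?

18

Prior odds = (1/7)/(6/7) = 1/6.
Target odds = 0.75/0.25 = 3.
Required Bayes factor = 3 ÷ (1/6) = 18.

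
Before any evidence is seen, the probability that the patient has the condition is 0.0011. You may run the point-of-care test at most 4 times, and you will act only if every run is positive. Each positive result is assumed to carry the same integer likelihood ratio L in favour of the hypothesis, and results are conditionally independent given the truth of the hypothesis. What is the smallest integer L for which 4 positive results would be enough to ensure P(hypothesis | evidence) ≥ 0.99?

18

Prior odds = 0.0011/0.9989 = 11/9989.
Target odds = 0.99/0.01 = 99.
Need L⁴ ≥ 99 ÷ (11/9989) = 89901.
17⁴ = 83521 < 89901 ≤ 104976 = 18⁴, so L = 18.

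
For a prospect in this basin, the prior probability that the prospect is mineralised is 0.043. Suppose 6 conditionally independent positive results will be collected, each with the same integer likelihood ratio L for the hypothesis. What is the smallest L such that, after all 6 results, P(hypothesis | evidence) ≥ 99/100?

Prior odds = 0.043/0.957 = 43/957.
Target odds = 0.99/0.01 = 99.
Need L⁶ ≥ 99 ÷ (43/957) = 94743/43.
3⁶ = 729 < 94743/43 ≤ 4096 = 4⁶, so L = 4.

4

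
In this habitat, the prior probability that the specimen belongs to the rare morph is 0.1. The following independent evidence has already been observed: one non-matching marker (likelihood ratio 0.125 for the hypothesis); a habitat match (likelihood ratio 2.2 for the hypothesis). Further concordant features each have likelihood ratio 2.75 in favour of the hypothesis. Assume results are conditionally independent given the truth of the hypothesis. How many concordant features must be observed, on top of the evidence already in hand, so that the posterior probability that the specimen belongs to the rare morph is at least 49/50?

8

Prior odds = 0.1/0.9 = 1/9.
Combined Bayes factor of the evidence already in hand = 0.125 × 2.2 = 0.275.
Odds after that evidence = (1/9) × 0.275 = 11/360.
Target odds = 0.98/0.02 = 49.
Need 2.75ⁿ ≥ 49 ÷ (11/360) = 17640/11.
2.75⁷ = 19487171/16384 falls short of 17640/11 but 2.75⁸ = 214358881/65536 reaches it, so n = 8.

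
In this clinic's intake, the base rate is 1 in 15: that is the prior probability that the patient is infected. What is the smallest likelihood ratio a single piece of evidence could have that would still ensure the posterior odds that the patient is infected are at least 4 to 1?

56

Prior odds = (1/15)/(14/15) = 1/14.
Target odds = 4.
Required Bayes factor = 4 ÷ (1/14) = 56.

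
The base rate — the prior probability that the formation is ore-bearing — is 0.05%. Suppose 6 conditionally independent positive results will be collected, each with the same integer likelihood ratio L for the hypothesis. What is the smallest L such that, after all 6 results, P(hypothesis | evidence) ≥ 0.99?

8

Prior odds = 0.0005/0.9995 = 1/1999.
Target odds = 0.99/0.01 = 99.
Need L⁶ ≥ 99 ÷ (1/1999) = 197901.
7⁶ = 117649 < 197901 ≤ 262144 = 8⁶, so L = 8.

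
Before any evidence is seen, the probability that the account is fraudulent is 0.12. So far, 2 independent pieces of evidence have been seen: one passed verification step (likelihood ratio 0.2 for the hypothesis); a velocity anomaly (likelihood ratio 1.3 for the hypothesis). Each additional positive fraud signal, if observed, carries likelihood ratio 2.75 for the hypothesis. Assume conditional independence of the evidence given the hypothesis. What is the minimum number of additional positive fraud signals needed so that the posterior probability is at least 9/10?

Prior odds = 0.12/0.88 = 3/22.
Combined Bayes factor of the evidence already in hand = 0.2 × 1.3 = 0.26.
Odds after that evidence = (3/22) × 0.26 = 39/1100.
Target odds = 0.9/0.1 = 9.
Need 2.75ⁿ ≥ 9 ÷ (39/1100) = 3300/13.
2.75⁵ = 161051/1024 falls short of 3300/13 but 2.75⁶ = 1771561/4096 reaches it, so n = 6.

6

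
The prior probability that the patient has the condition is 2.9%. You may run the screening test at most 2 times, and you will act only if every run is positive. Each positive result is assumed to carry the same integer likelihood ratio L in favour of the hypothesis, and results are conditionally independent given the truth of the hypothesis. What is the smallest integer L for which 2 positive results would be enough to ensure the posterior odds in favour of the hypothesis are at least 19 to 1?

Prior odds = 0.029/0.971 = 29/971.
Target odds = 19.
Need L² ≥ 19 ÷ (29/971) = 18449/29.
25² = 625 < 18449/29 ≤ 676 = 26², so L = 26.

26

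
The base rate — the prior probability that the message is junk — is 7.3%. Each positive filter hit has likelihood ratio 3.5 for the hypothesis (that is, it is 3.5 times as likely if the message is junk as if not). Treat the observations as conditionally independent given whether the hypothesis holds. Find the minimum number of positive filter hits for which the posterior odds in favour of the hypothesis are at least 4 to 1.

4

Prior odds = 0.073/0.927 = 73/927.
Likelihood ratio per positive filter hit = 3.5.
Target odds = 4.
Require 3.5ⁿ ≥ 4 ÷ (73/927) = 3708/73.
3.5³ = 42.875 falls short of 3708/73 but 3.5⁴ = 150.0625 reaches it, so n = 4.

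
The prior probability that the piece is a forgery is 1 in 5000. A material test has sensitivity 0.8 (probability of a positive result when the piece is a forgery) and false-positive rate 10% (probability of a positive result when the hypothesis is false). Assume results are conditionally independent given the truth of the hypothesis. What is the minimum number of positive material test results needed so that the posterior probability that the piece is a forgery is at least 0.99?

7

Prior odds: 0.0002 ÷ 0.9998 = 1/4999.
Likelihood ratio of a positive result = 0.8/0.1 = 8.
Target odds: 0.99 ÷ 0.01 = 99.
Require 8ⁿ ≥ 99 ÷ (1/4999) = 494901.
8⁶ = 262144 falls short of 494901 but 8⁷ = 2097152 reaches it, so n = 7.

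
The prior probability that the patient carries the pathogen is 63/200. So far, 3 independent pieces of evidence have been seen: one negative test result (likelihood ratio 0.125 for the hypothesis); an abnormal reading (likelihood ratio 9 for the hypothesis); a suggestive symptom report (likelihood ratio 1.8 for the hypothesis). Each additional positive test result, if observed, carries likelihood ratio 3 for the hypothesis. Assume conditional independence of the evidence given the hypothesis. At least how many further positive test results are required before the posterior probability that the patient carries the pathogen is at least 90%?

Prior odds = 0.315/0.685 = 63/137.
Combined Bayes factor of the evidence already in hand = 0.125 × 9 × 1.8 = 2.025.
Odds after that evidence = (63/137) × 2.025 = 5103/5480.
Target odds = 0.9/0.1 = 9.
Need 3ⁿ ≥ 9 ÷ (5103/5480) = 5480/567.
3² = 9 falls short of 5480/567 but 3³ = 27 reaches it, so n = 3.

3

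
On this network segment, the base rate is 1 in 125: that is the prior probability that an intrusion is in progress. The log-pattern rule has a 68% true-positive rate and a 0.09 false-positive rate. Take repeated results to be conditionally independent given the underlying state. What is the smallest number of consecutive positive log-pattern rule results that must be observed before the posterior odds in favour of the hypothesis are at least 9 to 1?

Prior odds = 0.008/0.992 = 1/124.
Likelihood ratio of a positive result = 0.68/0.09 = 68/9.
Target odds = 9.
Need (1/124) × (68/9)ⁿ ≥ 9, i.e. (68/9)ⁿ ≥ 1116.
(68/9)³ = 314432/729 falls short of 1116 but (68/9)⁴ = 21381376/6561 reaches it, so n = 4.

4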